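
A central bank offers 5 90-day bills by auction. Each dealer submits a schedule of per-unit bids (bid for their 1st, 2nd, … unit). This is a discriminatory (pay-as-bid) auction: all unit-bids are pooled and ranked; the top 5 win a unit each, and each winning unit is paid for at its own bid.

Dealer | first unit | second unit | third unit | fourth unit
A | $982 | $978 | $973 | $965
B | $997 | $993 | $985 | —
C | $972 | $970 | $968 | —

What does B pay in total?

B pays $2,975

All unit-bids, highest first — top 5: 997 (B-1), 993 (B-2), 985 (B-3), 982 (A-1), 978 (A-2)
Next rejected bid: $973 (not a price — pay-as-bid).
B's winning unit-bids: 997 + 993 + 985 = $2,975.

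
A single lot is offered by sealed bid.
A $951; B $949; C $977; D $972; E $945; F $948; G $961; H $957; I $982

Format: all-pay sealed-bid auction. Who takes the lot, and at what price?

Bids in order: 982 (I) > 977 (C) > 972 (D) > 961 (G) > 957 (H) > 951 (A) > …
I is highest and takes the item; every bidder forfeits their bid.

I pays $982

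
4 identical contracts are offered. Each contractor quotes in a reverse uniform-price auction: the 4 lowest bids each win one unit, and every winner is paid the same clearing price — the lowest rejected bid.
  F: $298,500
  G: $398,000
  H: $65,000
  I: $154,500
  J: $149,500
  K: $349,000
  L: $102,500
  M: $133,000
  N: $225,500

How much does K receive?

K is paid $0

Ordering the bids: 65,000 (H), 102,500 (L), 133,000 (M), 149,500 (J), 154,500 (I), 225,500 (N), …
The 4 lowest are H, L, M, J.
First losing bid is I's $154,500, which sets the uniform price.
K does not win → is paid $0.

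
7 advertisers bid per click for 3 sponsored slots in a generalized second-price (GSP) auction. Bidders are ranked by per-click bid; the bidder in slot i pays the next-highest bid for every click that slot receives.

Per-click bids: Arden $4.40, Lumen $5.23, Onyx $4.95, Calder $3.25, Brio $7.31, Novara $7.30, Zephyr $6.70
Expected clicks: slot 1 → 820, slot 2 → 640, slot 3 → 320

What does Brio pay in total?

Sorting advertisers: $7.31 (Brio) > $7.30 (Novara) > $6.70 (Zephyr) > $5.23 (Lumen) > …
Brio holds slot 1 → pays next bid $7.30 × 820 clicks = $5986.00.

Brio pays $5986.00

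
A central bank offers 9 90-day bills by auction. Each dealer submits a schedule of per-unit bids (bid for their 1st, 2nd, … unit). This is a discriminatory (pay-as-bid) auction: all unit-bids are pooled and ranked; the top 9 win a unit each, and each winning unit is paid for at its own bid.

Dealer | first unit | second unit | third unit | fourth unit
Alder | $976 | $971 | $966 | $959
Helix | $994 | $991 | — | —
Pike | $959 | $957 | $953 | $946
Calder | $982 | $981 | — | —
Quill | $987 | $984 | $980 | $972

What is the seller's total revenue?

Merging the schedules and taking the best 9: 994 (Helix-1), 991 (Helix-2), 987 (Quill-1), 984 (Quill-2), 982 (Calder-1), 981 (Calder-2), 980 (Quill-3), 976 (Alder-1), 972 (Quill-4)
Next rejected bid: $971 (not a price — pay-as-bid).
Each winning unit pays its own bid.
Revenue = 994 + 991 + 987 + 984 + 982 + 981 + 980 + 976 + 972 = $8,847.

Total revenue: $8,847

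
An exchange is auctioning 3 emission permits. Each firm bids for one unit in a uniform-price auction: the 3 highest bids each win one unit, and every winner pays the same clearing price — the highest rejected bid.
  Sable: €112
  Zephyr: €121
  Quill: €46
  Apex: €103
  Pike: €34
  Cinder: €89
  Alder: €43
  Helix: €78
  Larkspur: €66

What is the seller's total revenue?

Bids ranked high→low: 121 (Zephyr), 112 (Sable), 103 (Apex), 89 (Cinder), 78 (Helix), …
Winners (3 units): Zephyr, Sable, Apex.
Highest unsuccessful bid: €89 → clearing price.
Total revenue = 3 × €89 = €267.

Total revenue: €267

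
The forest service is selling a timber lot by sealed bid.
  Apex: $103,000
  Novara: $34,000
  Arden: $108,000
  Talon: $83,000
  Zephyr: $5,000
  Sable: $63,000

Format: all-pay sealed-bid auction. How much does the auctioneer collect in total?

Total revenue: $396,000

Bids ranked: 108,000 (Arden) > 103,000 (Apex) > 83,000 (Talon) > 63,000 (Sable) > 34,000 (Novara) > 5,000 (Zephyr)
Arden wins with the top bid; all bids are sunk regardless.
Every bidder forfeits their bid regardless of winning.
Revenue = 103,000 + 34,000 + 108,000 + 83,000 + 5,000 + 63,000 = $396,000.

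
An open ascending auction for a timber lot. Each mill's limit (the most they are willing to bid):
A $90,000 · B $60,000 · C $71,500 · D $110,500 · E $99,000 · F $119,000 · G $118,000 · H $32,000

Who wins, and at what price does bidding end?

F wins at $118,000

Limits in order: 119,000 (F) > 118,000 (G) > 110,500 (D) > 99,000 (E) > 90,000 (A) > 71,500 (C) > …
Bidding ends when G exits at $118,000; F takes it.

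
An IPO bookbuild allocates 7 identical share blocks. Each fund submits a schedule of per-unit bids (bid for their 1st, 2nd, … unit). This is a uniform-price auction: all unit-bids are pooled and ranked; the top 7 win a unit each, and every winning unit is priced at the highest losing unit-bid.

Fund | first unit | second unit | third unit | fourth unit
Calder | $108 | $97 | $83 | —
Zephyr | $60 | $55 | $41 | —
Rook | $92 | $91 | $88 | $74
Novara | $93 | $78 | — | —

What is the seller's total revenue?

Merging the schedules and taking the best 7: 108 (Calder-1), 97 (Calder-2), 93 (Novara-1), 92 (Rook-1), 91 (Rook-2), 88 (Rook-3), 83 (Calder-3)
The (k+1)-th unit-bid is $78.
Allocation: Calder 3, Novara 1, Rook 3. Every unit priced at $78.
Revenue = 7 × 78 = $546.

Total revenue: $546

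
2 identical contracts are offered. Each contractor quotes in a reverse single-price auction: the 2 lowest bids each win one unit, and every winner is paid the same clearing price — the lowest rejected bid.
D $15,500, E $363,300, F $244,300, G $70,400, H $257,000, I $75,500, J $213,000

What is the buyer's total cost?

Total cost: $151,000

Ordering the bids: 15,500 (D), 70,400 (G), 75,500 (I), 213,000 (J), …
Lowest 2: D, G.
Lowest unsuccessful bid: $75,500 → clearing price.
Total cost = 2 × $75,500 = $151,000.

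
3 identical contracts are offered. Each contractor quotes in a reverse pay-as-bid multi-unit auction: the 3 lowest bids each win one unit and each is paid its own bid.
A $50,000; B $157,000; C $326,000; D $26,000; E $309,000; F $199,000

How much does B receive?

Bids ranked low→high: 26,000 (D), 50,000 (A), 157,000 (B), 199,000 (F), 309,000 (E), …
The 3 lowest are D, A, B.
B wins → own bid $157,000.

B is paid $157,000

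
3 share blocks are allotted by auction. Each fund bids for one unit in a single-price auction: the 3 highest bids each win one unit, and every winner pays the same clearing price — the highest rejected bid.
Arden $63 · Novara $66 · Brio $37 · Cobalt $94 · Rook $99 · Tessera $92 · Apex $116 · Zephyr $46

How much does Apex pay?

Apex pays $92

Sorting: 116 (Apex), 99 (Rook), 94 (Cobalt), 92 (Tessera), 66 (Novara), …
Winners (3 units): Apex, Rook, Cobalt.
First losing bid is Tessera's $92, which sets the uniform price.
Apex wins → pays $92.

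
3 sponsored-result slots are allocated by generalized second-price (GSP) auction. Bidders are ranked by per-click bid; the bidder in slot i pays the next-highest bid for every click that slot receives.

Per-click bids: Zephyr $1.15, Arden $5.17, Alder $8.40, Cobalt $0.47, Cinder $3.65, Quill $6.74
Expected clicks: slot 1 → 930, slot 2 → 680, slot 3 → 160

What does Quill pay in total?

Quill pays $3515.60

Ranked by bid: $8.40 (Alder) > $6.74 (Quill) > $5.17 (Arden) > $3.65 (Cinder) > …
Quill holds slot 2 → pays next bid $5.17 × 680 clicks = $3515.60.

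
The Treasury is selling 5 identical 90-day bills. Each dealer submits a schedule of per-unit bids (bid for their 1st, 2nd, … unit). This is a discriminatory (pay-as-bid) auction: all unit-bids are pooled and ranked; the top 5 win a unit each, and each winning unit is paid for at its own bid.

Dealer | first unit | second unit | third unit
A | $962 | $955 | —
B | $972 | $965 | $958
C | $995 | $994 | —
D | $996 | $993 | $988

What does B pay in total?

B pays $0

Pooled unit-bids ranked (top 5): 996 (D-1), 995 (C-1), 994 (C-2), 993 (D-2), 988 (D-3)
Next rejected bid: $972 (not a price — pay-as-bid).
B wins no units.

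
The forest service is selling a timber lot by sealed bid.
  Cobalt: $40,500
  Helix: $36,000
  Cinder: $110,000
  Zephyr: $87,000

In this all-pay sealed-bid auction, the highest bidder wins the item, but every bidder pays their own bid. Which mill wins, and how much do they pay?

Bids ranked: 110,000 (Cinder) > 87,000 (Zephyr) > 40,500 (Cobalt) > 36,000 (Helix)
Cinder is highest and takes the item; every bidder forfeits their bid.

Cinder pays $110,000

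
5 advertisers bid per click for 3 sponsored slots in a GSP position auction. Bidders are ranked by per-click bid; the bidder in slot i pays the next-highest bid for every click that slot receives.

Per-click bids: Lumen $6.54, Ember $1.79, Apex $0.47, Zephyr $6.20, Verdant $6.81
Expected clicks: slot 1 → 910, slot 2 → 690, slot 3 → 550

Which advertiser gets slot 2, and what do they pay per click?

Lumen; $6.20 per click

Sorting advertisers: $6.81 (Verdant) > $6.54 (Lumen) > $6.20 (Zephyr) > $1.79 (Ember) > …
Slot 2 goes to the second-ranked bidder, Lumen, who pays the next bid down: $6.20/click.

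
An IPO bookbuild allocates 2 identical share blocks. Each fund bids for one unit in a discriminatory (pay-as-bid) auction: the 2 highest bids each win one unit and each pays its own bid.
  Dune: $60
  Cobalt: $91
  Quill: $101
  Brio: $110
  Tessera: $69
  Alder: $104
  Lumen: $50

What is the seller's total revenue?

Total revenue: $214

Ordering the bids: 110 (Brio), 104 (Alder), 101 (Quill), 91 (Cobalt), …
The 2 highest are Brio, Alder.
Total revenue = 110 + 104 = $214.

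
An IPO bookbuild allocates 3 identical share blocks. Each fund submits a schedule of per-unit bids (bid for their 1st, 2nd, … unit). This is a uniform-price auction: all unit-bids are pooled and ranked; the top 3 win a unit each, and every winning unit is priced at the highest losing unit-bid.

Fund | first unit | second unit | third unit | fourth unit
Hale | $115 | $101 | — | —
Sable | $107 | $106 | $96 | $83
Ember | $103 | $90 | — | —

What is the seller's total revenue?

All unit-bids, highest first — top 3: 115 (Hale-1), 107 (Sable-1), 106 (Sable-2)
The (k+1)-th unit-bid is $103.
Allocation: Hale 1, Sable 2. Every unit priced at $103.
Revenue = 3 × 103 = $309.

Total revenue: $309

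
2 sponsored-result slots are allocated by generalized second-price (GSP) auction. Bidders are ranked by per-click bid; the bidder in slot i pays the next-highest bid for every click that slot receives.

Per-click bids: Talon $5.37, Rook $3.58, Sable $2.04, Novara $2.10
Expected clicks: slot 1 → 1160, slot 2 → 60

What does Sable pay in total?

Sable pays $0.00

Per-click bids in order: $5.37 (Talon) > $3.58 (Rook) > $2.10 (Novara) > …
Sable ranks below slot 2 → no slot, pays nothing.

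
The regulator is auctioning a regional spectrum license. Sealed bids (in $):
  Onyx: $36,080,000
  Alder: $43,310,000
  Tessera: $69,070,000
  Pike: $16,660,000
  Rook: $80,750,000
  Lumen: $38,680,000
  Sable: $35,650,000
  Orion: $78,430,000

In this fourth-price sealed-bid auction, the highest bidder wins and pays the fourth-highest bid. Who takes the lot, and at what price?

Rook pays $43,310,000

Bids ranked: 80,750,000 (Rook) > 78,430,000 (Orion) > 69,070,000 (Tessera) > 43,310,000 (Alder) > 38,680,000 (Lumen) > 36,080,000 (Onyx) > …
Rook is highest; pays the fourth-highest bid, $43,310,000.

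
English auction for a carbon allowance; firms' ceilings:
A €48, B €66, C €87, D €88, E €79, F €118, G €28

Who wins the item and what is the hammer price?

F wins at €88

Rule: the price rises until one bidder remains; the winner pays the price at which the last rival dropped out.
Limits ranked: 118 (F) > 88 (D) > 87 (C) > 79 (E) > 66 (B) > 48 (A) > …
Bidding ends when D exits at €88; F takes it.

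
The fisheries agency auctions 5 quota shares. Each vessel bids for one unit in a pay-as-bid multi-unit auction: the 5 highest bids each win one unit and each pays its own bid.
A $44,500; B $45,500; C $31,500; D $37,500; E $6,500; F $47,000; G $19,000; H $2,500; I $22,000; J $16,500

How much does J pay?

J pays $0

Sorting: 47,000 (F), 45,500 (B), 44,500 (A), 37,500 (D), 31,500 (C), 22,000 (I), 19,000 (G), …
Top 5: F, B, A, D, C.
J does not win → $0.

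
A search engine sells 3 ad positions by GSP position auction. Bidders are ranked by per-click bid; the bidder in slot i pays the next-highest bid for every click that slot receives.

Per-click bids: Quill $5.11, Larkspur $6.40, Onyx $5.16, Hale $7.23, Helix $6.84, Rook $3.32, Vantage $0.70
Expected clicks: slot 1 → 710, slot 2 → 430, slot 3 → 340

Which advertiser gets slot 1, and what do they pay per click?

Hale; $6.84 per click

Sorting advertisers: $7.23 (Hale) > $6.84 (Helix) > $6.40 (Larkspur) > $5.16 (Onyx) > …
Slot 1 goes to the first-ranked bidder, Hale, who pays the next bid down: $6.84/click.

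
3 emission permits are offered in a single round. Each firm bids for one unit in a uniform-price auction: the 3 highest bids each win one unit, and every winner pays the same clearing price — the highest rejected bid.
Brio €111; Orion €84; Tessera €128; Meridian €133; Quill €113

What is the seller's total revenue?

Bids ranked high→low: 133 (Meridian), 128 (Tessera), 113 (Quill), 111 (Brio), 84 (Orion)
Top 3: Meridian, Tessera, Quill.
Clearing price = highest rejected bid = €111.
Total revenue = 3 × €111 = €333.

Total revenue: €333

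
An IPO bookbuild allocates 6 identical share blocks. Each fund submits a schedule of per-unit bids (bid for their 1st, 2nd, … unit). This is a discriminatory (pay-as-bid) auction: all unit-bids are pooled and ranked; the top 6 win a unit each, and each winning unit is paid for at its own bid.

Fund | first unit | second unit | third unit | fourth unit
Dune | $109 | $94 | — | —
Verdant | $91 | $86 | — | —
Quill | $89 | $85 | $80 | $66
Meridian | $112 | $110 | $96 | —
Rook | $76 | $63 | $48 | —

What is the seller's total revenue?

Total revenue: $612

Merging the schedules and taking the best 6: 112 (Meridian-1), 110 (Meridian-2), 109 (Dune-1), 96 (Meridian-3), 94 (Dune-2), 91 (Verdant-1)
Next rejected bid: $89 (not a price — pay-as-bid).
Each winning unit pays its own bid.
Revenue = 112 + 110 + 109 + 96 + 94 + 91 = $612.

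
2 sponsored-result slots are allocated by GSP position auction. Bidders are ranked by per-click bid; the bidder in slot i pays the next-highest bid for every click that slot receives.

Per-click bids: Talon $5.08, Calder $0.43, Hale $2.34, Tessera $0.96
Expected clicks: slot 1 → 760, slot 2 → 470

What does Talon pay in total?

Sorting advertisers: $5.08 (Talon) > $2.34 (Hale) > $0.96 (Tessera) > …
Talon holds slot 1 → pays next bid $2.34 × 760 clicks = $1778.40.

Talon pays $1778.40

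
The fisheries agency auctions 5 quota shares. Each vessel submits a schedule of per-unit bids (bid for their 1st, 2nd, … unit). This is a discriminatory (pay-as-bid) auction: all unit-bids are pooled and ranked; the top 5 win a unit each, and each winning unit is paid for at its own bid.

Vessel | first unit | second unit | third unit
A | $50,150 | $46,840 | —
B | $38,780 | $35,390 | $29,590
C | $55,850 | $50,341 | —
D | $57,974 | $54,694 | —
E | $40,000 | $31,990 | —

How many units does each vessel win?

Merging the schedules and taking the best 5: 57,974 (D-1), 55,850 (C-1), 54,694 (D-2), 50,341 (C-2), 50,150 (A-1)
Next rejected bid: $46,840 (not a price — pay-as-bid).
Allocation: A 1, C 2, D 2.

A 1, C 2, D 2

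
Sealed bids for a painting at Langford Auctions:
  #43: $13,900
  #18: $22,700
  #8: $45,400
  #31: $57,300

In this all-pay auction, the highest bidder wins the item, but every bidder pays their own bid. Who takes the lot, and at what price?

#31 pays $57,300

Bids in order: 57,300 (#31) > 45,400 (#8) > 22,700 (#18) > 13,900 (#43)
#31 is highest and takes the item; every bidder forfeits their bid.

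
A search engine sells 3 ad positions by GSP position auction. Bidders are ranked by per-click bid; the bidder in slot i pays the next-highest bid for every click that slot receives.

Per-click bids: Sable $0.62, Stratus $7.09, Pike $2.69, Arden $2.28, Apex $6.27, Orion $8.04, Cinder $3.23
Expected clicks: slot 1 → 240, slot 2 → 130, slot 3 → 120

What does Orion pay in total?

Per-click bids in order: $8.04 (Orion) > $7.09 (Stratus) > $6.27 (Apex) > $3.23 (Cinder) > …
Orion holds slot 1 → pays next bid $7.09 × 240 clicks = $1701.60.

Orion pays $1701.60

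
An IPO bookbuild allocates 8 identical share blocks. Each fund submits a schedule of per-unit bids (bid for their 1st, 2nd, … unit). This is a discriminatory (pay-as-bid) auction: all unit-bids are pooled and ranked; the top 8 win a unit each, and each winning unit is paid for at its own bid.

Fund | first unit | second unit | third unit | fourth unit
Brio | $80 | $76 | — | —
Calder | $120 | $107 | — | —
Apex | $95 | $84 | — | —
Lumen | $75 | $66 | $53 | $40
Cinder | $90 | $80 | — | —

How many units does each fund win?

Pooled unit-bids ranked (top 8): 120 (Calder-1), 107 (Calder-2), 95 (Apex-1), 90 (Cinder-1), 84 (Apex-2), 80 (Brio-1), 80 (Cinder-2), 76 (Brio-2)
Next rejected bid: $75 (not a price — pay-as-bid).
Allocation: Apex 2, Brio 2, Calder 2, Cinder 2.

Apex 2, Brio 2, Calder 2, Cinder 2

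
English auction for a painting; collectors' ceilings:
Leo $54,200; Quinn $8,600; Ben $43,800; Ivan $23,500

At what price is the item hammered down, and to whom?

Leo wins at $43,800

Ascending (English) auction: the price rises until one bidder remains; the winner pays the price at which the last rival dropped out.
Sorting limits: 54,200 (Leo) > 43,800 (Ben) > 23,500 (Ivan) > 8,600 (Quinn)
Ben is the last rival to drop out, at $43,800; Leo remains and wins at that price.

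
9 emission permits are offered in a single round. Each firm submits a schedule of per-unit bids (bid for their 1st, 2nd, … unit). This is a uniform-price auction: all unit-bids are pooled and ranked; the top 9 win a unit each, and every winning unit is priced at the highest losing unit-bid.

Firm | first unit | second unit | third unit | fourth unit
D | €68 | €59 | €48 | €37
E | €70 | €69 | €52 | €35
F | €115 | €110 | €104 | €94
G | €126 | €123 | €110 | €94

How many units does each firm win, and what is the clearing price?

E 1, F 4, G 4; clearing price €69

All unit-bids, highest first — top 9: 126 (G-1), 123 (G-2), 115 (F-1), 110 (F-2), 110 (G-3), 104 (F-3), 94 (F-4), 94 (G-4), 70 (E-1)
Highest rejected unit-bid = €69.
Allocation: E 1, F 4, G 4.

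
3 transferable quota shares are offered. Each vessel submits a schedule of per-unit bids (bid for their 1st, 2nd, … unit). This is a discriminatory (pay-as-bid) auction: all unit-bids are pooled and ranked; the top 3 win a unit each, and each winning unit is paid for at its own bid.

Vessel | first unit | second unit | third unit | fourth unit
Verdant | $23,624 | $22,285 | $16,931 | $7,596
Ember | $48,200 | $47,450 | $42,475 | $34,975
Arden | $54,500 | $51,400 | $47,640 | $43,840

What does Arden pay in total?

Arden pays $105,900

Pooled unit-bids ranked (top 3): 54,500 (Arden-1), 51,400 (Arden-2), 48,200 (Ember-1)
Next rejected bid: $47,640 (not a price — pay-as-bid).
Arden's winning unit-bids: 54,500 + 51,400 = $105,900.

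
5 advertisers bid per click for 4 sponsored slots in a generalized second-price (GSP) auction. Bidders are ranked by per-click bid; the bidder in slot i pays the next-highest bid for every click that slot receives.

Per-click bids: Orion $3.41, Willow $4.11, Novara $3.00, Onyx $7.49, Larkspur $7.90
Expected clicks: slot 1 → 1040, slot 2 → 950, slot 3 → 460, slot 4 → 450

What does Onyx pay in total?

Ranked by bid: $7.90 (Larkspur) > $7.49 (Onyx) > $4.11 (Willow) > $3.41 (Orion) > $3.00 (Novara)
Onyx holds slot 2 → pays next bid $4.11 × 950 clicks = $3904.50.

Onyx pays $3904.50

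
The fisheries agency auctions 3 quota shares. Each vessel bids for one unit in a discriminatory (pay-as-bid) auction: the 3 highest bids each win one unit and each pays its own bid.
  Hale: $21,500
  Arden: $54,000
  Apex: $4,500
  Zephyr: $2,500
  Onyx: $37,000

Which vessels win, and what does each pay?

Arden $54,000, Onyx $37,000, Hale $21,500

Sorting: 54,000 (Arden), 37,000 (Onyx), 21,500 (Hale), 4,500 (Apex), 2,500 (Zephyr)
Winners (3 units): Arden, Onyx, Hale.
Each winner pays its own bid: Arden $54,000, Onyx $37,000, Hale $21,500.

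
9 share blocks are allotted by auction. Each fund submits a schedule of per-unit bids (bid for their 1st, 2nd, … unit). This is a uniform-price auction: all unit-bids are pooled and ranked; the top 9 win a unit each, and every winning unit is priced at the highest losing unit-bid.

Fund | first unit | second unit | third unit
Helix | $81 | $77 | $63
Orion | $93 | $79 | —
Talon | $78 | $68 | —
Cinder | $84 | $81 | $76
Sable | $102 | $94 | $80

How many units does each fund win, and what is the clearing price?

Cinder 2, Helix 1, Orion 2, Sable 3, Talon 1; clearing price $77

Pooled unit-bids ranked (top 9): 102 (Sable-1), 94 (Sable-2), 93 (Orion-1), 84 (Cinder-1), 81 (Helix-1), 81 (Cinder-2), 80 (Sable-3), 79 (Orion-2), 78 (Talon-1)
First bid not allocated: $77.
Allocation: Cinder 2, Helix 1, Orion 2, Sable 3, Talon 1.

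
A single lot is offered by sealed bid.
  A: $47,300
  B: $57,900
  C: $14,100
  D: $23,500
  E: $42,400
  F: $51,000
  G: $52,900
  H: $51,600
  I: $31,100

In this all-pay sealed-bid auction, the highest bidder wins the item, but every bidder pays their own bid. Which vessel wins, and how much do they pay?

All-pay sealed-bid auction: the highest bidder wins the item, but every bidder pays their own bid.
Bids in order: 57,900 (B) > 52,900 (G) > 51,600 (H) > 51,000 (F) > 47,300 (A) > 42,400 (E) > …
B wins with the top bid; all bids are sunk regardless.

B pays $57,900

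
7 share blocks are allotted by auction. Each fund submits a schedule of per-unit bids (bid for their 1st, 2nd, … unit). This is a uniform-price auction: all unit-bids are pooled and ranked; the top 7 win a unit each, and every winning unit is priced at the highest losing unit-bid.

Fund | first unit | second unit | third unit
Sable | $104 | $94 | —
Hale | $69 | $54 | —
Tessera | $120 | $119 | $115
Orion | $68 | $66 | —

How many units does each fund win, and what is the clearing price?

Pooled unit-bids ranked (top 7): 120 (Tessera-1), 119 (Tessera-2), 115 (Tessera-3), 104 (Sable-1), 94 (Sable-2), 69 (Hale-1), 68 (Orion-1)
The (k+1)-th unit-bid is $66.
Allocation: Hale 1, Orion 1, Sable 2, Tessera 3.

Hale 1, Orion 1, Sable 2, Tessera 3; clearing price $66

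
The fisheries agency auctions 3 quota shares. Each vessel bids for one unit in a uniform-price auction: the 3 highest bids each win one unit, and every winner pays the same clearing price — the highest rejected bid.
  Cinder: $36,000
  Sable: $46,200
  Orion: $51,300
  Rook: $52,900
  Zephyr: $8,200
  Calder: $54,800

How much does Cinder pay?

Cinder pays $0

Bids ranked high→low: 54,800 (Calder), 52,900 (Rook), 51,300 (Orion), 46,200 (Sable), 36,000 (Cinder), …
The 3 highest are Calder, Rook, Orion.
Highest unsuccessful bid: $46,200 → clearing price.
Cinder does not win → pays $0.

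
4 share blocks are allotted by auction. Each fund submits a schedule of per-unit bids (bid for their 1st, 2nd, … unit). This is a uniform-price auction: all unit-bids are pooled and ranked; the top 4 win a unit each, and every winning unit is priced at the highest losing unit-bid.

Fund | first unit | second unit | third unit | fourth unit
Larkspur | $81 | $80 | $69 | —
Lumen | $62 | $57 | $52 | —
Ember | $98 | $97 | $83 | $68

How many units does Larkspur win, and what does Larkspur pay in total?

Larkspur: 1 unit, pays $80

All unit-bids, highest first — top 4: 98 (Ember-1), 97 (Ember-2), 83 (Ember-3), 81 (Larkspur-1)
The (k+1)-th unit-bid is $80.
Larkspur wins 1 unit(s) at $80 each.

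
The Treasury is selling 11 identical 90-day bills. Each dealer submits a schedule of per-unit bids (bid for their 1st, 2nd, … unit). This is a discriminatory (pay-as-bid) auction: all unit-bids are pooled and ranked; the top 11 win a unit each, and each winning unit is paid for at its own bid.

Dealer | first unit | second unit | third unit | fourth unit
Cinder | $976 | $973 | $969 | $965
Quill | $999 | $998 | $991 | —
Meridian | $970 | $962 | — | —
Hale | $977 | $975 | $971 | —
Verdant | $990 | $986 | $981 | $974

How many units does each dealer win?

All unit-bids, highest first — top 11: 999 (Quill-1), 998 (Quill-2), 991 (Quill-3), 990 (Verdant-1), 986 (Verdant-2), 981 (Verdant-3), 977 (Hale-1), 976 (Cinder-1), 975 (Hale-2), 974 (Verdant-4), 973 (Cinder-2)
Next rejected bid: $971 (not a price — pay-as-bid).
Allocation: Cinder 2, Hale 2, Quill 3, Verdant 4.

Cinder 2, Hale 2, Quill 3, Verdant 4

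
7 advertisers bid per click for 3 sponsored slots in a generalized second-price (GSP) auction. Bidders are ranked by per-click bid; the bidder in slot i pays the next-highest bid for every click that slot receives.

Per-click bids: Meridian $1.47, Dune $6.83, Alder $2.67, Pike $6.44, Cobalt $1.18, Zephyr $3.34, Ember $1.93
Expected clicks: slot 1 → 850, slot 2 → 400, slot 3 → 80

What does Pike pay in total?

Sorting advertisers: $6.83 (Dune) > $6.44 (Pike) > $3.34 (Zephyr) > $2.67 (Alder) > …
Pike holds slot 2 → pays next bid $3.34 × 400 clicks = $1336.00.

Pike pays $1336.00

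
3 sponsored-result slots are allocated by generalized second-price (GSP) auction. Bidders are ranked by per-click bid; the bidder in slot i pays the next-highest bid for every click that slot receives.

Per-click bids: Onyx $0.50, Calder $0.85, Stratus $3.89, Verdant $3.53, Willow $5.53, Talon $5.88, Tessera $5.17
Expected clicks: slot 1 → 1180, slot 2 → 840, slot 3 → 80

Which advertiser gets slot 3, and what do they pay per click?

Sorting advertisers: $5.88 (Talon) > $5.53 (Willow) > $5.17 (Tessera) > $3.89 (Stratus) > …
Slot 3 goes to the third-ranked bidder, Tessera, who pays the next bid down: $3.89/click.

Tessera; $3.89 per click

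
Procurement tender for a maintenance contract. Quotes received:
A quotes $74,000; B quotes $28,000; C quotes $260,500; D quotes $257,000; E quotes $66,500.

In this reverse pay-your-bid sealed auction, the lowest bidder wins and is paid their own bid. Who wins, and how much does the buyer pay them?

B is paid $28,000

Reverse pay-your-bid sealed auction: the lowest bidder wins and is paid their own bid.
Bids ranked: 28,000 (B) < 66,500 (E) < 74,000 (A) < 257,000 (D) < 260,500 (C)
First-price: B is paid what they bid, $28,000.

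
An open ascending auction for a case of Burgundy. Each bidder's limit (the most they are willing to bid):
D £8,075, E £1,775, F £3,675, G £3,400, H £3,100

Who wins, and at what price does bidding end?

D wins at £3,675

Limits in order: 8,075 (D) > 3,675 (F) > 3,400 (G) > 3,100 (H) > 1,775 (E)
F is the last rival to drop out, at £3,675; D remains and wins at that price.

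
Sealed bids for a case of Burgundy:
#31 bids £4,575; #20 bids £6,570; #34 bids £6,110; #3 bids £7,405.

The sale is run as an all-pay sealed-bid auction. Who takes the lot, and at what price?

Sorting bids: 7,405 (#3) > 6,570 (#20) > 6,110 (#34) > 4,575 (#31)
#3 is highest and takes the item; every bidder forfeits their bid.

#3 pays £7,405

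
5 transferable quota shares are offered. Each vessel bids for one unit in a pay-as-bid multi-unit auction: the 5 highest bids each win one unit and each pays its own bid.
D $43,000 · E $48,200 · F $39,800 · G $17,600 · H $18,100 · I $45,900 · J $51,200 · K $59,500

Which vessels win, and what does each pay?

K $59,500, J $51,200, E $48,200, I $45,900, D $43,000

Ordering the bids: 59,500 (K), 51,200 (J), 48,200 (E), 45,900 (I), 43,000 (D), 39,800 (F), 18,100 (H), …
Top 5: K, J, E, I, D.
Each winner pays its own bid: K $59,500, J $51,200, E $48,200, I $45,900, D $43,000.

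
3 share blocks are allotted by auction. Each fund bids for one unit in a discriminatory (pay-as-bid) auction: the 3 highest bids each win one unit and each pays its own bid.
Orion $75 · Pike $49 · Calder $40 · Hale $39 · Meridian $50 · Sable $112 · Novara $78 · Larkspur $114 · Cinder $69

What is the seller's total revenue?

Total revenue: $304

Bids ranked high→low: 114 (Larkspur), 112 (Sable), 78 (Novara), 75 (Orion), 69 (Cinder), …
Top 3: Larkspur, Sable, Novara.
Total revenue = 114 + 112 + 78 = $304.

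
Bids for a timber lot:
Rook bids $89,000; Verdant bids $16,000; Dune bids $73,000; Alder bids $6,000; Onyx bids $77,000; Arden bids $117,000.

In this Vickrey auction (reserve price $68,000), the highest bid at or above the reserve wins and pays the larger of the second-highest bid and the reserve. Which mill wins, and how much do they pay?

Arden pays $89,000

Vickrey auction (reserve price $68,000): the highest bid at or above the reserve wins and pays the larger of the second-highest bid and the reserve.
Bids in order: 117,000 (Arden) > 89,000 (Rook) > 77,000 (Onyx) > 73,000 (Dune) > 16,000 (Verdant) > 6,000 (Alder)
Arden has the top bid at or above the reserve ($117,000).
Second-highest bid $89,000 exceeds the reserve $68,000 → payment $89,000.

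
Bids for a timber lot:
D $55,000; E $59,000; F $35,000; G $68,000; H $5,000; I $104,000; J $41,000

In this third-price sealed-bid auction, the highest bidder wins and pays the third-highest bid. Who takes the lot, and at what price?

Sorting bids: 104,000 (I) > 68,000 (G) > 59,000 (E) > 55,000 (D) > 41,000 (J) > 35,000 (F) > …
I is highest; pays the third-highest bid, $59,000.

I pays $59,000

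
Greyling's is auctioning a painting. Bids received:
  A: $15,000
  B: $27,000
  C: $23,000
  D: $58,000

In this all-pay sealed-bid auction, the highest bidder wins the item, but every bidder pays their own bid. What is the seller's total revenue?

Bids ranked: 58,000 (D) > 27,000 (B) > 23,000 (C) > 15,000 (A)
D wins with the top bid; all bids are sunk regardless.
Every bidder forfeits their bid regardless of winning.
Revenue = 15,000 + 27,000 + 23,000 + 58,000 = $123,000.

Total revenue: $123,000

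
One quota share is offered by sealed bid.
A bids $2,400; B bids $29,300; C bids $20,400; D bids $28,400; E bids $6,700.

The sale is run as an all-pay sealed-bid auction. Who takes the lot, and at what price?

Rule: the highest bidder wins the item, but every bidder pays their own bid.
Sorting bids: 29,300 (B) > 28,400 (D) > 20,400 (C) > 6,700 (E) > 2,400 (A)
B is highest and takes the item; every bidder forfeits their bid.

B pays $29,300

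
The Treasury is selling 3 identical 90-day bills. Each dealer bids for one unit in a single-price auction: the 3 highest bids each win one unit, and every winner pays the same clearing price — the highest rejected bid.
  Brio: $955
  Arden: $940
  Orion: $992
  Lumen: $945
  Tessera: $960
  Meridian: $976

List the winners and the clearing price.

Bids ranked high→low: 992 (Orion), 976 (Meridian), 960 (Tessera), 955 (Brio), 945 (Lumen), …
The 3 highest are Orion, Meridian, Tessera.
Highest unsuccessful bid: $955 → clearing price.

Orion, Meridian, Tessera; each pays $955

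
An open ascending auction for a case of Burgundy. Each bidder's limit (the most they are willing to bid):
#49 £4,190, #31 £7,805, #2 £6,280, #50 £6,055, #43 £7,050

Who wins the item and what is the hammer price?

Limits ranked: 7,805 (#31) > 7,050 (#43) > 6,280 (#2) > 6,055 (#50) > 4,190 (#49)
Bidding ends when #43 exits at £7,050; #31 takes it.

#31 wins at £7,050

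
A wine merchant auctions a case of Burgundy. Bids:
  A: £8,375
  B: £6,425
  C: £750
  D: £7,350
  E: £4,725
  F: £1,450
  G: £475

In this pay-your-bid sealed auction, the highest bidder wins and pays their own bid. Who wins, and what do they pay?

Bids ranked: 8,375 (A) > 7,350 (D) > 6,425 (B) > 4,725 (E) > 1,450 (F) > 750 (C) > …
A is highest → pays own bid, £8,375.

A pays £8,375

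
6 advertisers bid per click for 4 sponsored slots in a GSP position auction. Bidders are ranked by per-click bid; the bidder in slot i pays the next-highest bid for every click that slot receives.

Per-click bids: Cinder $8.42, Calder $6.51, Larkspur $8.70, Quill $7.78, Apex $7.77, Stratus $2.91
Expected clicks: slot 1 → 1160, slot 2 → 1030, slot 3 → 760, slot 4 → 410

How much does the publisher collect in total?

Per-click bids in order: $8.70 (Larkspur) > $8.42 (Cinder) > $7.78 (Quill) > $7.77 (Apex) > $6.51 (Calder) > …
Slot 1: Larkspur pays $8.42 × 1160 = $9767.20
Slot 2: Cinder pays $7.78 × 1030 = $8013.40
Slot 3: Quill pays $7.77 × 760 = $5905.20
Slot 4: Apex pays $6.51 × 410 = $2669.10
Total = $26354.90

Total revenue: $26354.90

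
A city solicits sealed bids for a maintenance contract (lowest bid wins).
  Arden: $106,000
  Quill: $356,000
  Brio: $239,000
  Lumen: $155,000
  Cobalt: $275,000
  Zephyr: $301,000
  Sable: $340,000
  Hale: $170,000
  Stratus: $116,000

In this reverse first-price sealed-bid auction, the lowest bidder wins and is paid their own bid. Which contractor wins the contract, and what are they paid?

Arden is paid $106,000

Reverse first-price sealed-bid auction: the lowest bidder wins and is paid their own bid.
Bids in order: 106,000 (Arden) < 116,000 (Stratus) < 155,000 (Lumen) < 170,000 (Hale) < 239,000 (Brio) < 275,000 (Cobalt) < …
Arden has the lowest bid and is paid exactly that: $106,000.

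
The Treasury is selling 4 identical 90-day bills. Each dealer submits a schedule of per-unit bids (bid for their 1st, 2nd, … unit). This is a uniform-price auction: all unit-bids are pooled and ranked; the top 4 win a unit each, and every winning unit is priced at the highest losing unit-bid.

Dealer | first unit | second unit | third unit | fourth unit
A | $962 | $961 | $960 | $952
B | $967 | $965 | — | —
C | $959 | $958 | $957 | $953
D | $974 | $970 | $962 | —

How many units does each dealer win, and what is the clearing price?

Pooled unit-bids ranked (top 4): 974 (D-1), 970 (D-2), 967 (B-1), 965 (B-2)
First bid not allocated: $962.
Allocation: B 2, D 2.

B 2, D 2; clearing price $962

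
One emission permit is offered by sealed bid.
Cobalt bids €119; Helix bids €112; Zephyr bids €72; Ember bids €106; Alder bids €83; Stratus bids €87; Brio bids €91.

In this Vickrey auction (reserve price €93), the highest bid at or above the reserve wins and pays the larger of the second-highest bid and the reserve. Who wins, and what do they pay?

Sorting bids: 119 (Cobalt) > 112 (Helix) > 106 (Ember) > 91 (Brio) > 87 (Stratus) > 83 (Alder) > …
Highest eligible bid: Cobalt at €119.
Second-highest bid €112 exceeds the reserve €93 → payment €112.

Cobalt pays €112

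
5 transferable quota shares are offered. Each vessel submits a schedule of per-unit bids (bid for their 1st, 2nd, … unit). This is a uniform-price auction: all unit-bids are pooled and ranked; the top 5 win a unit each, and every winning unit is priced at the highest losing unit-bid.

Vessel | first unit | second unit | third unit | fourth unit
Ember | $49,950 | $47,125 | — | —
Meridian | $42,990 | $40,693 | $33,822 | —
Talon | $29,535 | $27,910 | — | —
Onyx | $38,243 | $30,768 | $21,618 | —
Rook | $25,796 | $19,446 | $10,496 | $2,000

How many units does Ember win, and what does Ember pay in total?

Merging the schedules and taking the best 5: 49,950 (Ember-1), 47,125 (Ember-2), 42,990 (Meridian-1), 40,693 (Meridian-2), 38,243 (Onyx-1)
Highest rejected unit-bid = $33,822.
Ember wins 2 unit(s) at $33,822 each.

Ember: 2 units, pays $67,644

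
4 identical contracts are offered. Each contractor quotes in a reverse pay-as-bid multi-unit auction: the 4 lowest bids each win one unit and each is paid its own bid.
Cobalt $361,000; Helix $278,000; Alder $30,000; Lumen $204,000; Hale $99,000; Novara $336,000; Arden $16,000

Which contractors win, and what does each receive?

Arden $16,000, Alder $30,000, Hale $99,000, Lumen $204,000

Bids ranked low→high: 16,000 (Arden), 30,000 (Alder), 99,000 (Hale), 204,000 (Lumen), 278,000 (Helix), 336,000 (Novara), …
The 4 lowest are Arden, Alder, Hale, Lumen.
Each winner is paid its own bid: Arden $16,000, Alder $30,000, Hale $99,000, Lumen $204,000.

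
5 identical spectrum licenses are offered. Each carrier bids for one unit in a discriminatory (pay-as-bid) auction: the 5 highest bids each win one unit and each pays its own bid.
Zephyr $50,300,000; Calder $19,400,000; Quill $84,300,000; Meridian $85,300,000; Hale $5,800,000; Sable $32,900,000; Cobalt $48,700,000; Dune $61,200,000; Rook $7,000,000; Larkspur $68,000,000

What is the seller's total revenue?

Sorting: 85,300,000 (Meridian), 84,300,000 (Quill), 68,000,000 (Larkspur), 61,200,000 (Dune), 50,300,000 (Zephyr), 48,700,000 (Cobalt), 32,900,000 (Sable), …
Winners (5 units): Meridian, Quill, Larkspur, Dune, Zephyr.
Total revenue = 85,300,000 + 84,300,000 + 68,000,000 + 61,200,000 + 50,300,000 = $349,100,000.

Total revenue: $349,100,000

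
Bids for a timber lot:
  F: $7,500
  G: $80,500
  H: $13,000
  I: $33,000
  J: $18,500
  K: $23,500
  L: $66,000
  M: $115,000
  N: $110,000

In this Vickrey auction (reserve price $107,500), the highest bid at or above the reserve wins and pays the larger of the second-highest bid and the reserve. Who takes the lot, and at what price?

Vickrey auction (reserve price $107,500): the highest bid at or above the reserve wins and pays the larger of the second-highest bid and the reserve.
Bids in order: 115,000 (M) > 110,000 (N) > 80,500 (G) > 66,000 (L) > 33,000 (I) > 23,500 (K) > …
Highest eligible bid: M at $115,000.
max(second-highest $110,000, reserve $107,500) = $110,000; the reserve does not bind.

M pays $110,000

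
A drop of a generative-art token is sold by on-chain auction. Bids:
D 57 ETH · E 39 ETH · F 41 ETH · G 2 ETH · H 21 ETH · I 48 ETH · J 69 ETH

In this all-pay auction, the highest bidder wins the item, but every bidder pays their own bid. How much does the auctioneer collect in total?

Sorting bids: 69 (J) > 57 (D) > 48 (I) > 41 (F) > 39 (E) > 21 (H) > …
J wins with the top bid; all bids are sunk regardless.
Every bidder forfeits their bid regardless of winning.
Revenue = 57 + 39 + 41 + 2 + 21 + 48 + 69 = 277 ETH.

Total revenue: 277 ETH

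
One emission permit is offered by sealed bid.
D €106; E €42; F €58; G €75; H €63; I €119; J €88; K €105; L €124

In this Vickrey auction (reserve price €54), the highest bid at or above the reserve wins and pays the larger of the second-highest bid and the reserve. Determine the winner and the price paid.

Rule: the highest bid at or above the reserve wins and pays the larger of the second-highest bid and the reserve.
Bids ranked: 124 (L) > 119 (I) > 106 (D) > 105 (K) > 88 (J) > 75 (G) > …
L has the top bid at or above the reserve (€124).
max(second-highest €119, reserve €54) = €119; the reserve does not bind.

L pays €119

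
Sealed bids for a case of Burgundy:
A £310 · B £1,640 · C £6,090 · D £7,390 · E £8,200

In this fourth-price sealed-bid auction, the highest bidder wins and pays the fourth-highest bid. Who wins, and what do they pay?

E pays £1,640

Fourth-price sealed-bid auction: the highest bidder wins and pays the fourth-highest bid.
Bids ranked: 8,200 (E) > 7,390 (D) > 6,090 (C) > 1,640 (B) > 310 (A)
E wins; payment is bid #4 in the ranking = £1,640.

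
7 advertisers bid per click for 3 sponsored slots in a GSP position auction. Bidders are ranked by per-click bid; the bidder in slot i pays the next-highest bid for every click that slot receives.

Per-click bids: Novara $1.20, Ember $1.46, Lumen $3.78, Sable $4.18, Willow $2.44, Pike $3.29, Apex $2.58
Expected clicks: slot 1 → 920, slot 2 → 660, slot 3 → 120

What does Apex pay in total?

Apex pays $0.00

Per-click bids in order: $4.18 (Sable) > $3.78 (Lumen) > $3.29 (Pike) > $2.58 (Apex) > …
Apex ranks below slot 3 → no slot, pays nothing.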